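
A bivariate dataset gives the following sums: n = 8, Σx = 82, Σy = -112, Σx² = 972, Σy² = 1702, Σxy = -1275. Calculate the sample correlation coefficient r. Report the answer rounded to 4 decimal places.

S_xy = nΣxy − ΣxΣy = 8·(-1275) − 82·(-112) = -10200 − (-9184) = -1016
S_xx = nΣx² − (Σx)² = 8·972 − 82² = 7776 − 6724 = 1052
S_yy = nΣy² − (Σy)² = 8·1702 − (-112)² = 13616 − 12544 = 1072
r = S_xy / √(S_xx·S_yy) = -1016 / √(1052·1072) = -1016 / √1127744 = -1016 / 1061.9529 = -0.9567

-0.9567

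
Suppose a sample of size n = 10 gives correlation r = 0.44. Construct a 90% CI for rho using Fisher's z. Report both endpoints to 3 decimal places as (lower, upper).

Fisher z: z_r = atanh(r) = ½·ln((1+0.44)/(1−0.44)) = 0.472231
SE(z) = 1/√(n−3) = 1/√7 = 0.377964
90% ⇒ z* = 1.645; margin = 1.645·0.377964 = 0.621751
CI on z-scale: (-0.149520, 1.093982)
Back-transform: tanh(-0.149520) = -0.148416, tanh(1.093982) = 0.798327

(-0.148, 0.798)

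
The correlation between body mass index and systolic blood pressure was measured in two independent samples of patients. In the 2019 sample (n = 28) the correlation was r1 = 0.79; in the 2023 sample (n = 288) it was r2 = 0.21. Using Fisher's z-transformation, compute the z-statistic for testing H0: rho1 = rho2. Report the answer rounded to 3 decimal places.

4.115

z1 = atanh(0.79) = 1.071432,  z2 = atanh(0.21) = 0.213171
SE = √(1/(n1−3) + 1/(n2−3)) = √(1/25 + 1/285) = √(0.0400000 + 0.0035088) = √0.0435088 = 0.208588
z = (z1 − z2)/SE = (1.071432 − 0.213171) / 0.208588 = 0.858261 / 0.208588 = 4.115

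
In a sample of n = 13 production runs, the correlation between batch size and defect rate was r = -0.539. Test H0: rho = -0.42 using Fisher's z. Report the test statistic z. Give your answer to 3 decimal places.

-0.490

Fisher z: atanh(-0.539) = -0.602745, atanh(-0.42) = -0.447692
z = (z_r − z_0)·√(n−3) = (-0.602745 − (-0.447692))·√10 = -0.155053 · 3.162278 = -0.490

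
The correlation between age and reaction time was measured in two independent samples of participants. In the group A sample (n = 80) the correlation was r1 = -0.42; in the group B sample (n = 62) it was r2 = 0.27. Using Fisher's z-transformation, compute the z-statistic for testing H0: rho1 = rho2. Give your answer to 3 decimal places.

z1 = atanh(-0.42) = -0.447692,  z2 = atanh(0.27) = 0.276864
SE = √(1/(n1−3) + 1/(n2−3)) = √(1/77 + 1/59) = √(0.0129870 + 0.0169492) = √0.0299362 = 0.173021
z = (z1 − z2)/SE = (-0.447692 − 0.276864) / 0.173021 = -0.724556 / 0.173021 = -4.188

-4.188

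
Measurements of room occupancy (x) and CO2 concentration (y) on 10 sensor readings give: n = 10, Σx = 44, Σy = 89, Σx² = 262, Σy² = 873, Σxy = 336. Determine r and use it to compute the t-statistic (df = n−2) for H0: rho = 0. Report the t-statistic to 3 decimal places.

S_xy = nΣxy − ΣxΣy = 10·336 − 44·89 = 3360 − 3916 = -556
S_xx = nΣx² − (Σx)² = 10·262 − 44² = 2620 − 1936 = 684
S_yy = nΣy² − (Σy)² = 10·873 − 89² = 8730 − 7921 = 809
r = S_xy / √(S_xx·S_yy) = -556 / √(684·809) = -556 / √553356 = -556 / 743.8790 = -0.7474
t = r·√(n−2)/√(1−r²) = -0.7474·√8 / √(1−0.558607) = -2.113966 / 0.664374 = -3.182

-3.182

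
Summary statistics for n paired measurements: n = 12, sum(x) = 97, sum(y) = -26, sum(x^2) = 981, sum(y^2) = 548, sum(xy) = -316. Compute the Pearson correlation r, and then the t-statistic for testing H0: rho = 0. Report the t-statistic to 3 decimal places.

Numerator: nΣxy − (Σx)(Σy) = 12·(-316) − (97)(-26) = -1270
Denominator: √[(nΣx²−(Σx)²)(nΣy²−(Σy)²)]
  nΣx²−(Σx)² = 12·981 − 9409 = 2363;  nΣy²−(Σy)² = 12·548 − 676 = 5900
  √(2363·5900) = √13941700 = 3733.8586
r = -1270 / 3733.8586 = -0.3401
t = r·√(n−2)/√(1−r²) = -0.3401·√10 / √(1−0.115668) = -1.075491 / 0.940389 = -1.144

-1.144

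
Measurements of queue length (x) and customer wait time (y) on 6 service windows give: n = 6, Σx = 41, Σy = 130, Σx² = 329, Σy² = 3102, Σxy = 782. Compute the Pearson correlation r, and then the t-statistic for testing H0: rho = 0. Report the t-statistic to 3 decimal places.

Numerator: nΣxy − (Σx)(Σy) = 6·782 − (41)(130) = -638
Denominator: √[(nΣx²−(Σx)²)(nΣy²−(Σy)²)]
  nΣx²−(Σx)² = 6·329 − 1681 = 293;  nΣy²−(Σy)² = 6·3102 − 16900 = 1712
  √(293·1712) = √501616 = 708.2485
r = -638 / 708.2485 = -0.9008
t = r·√(n−2)/√(1−r²) = -0.9008·√4 / √(1−0.811441) = -1.801600 / 0.434234 = -4.149

-4.149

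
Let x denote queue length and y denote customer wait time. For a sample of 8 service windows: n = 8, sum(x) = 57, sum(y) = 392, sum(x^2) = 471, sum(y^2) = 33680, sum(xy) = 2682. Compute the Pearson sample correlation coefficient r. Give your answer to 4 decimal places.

-0.1146

Numerator: nΣxy − (Σx)(Σy) = 8·2682 − (57)(392) = -888
Denominator: √[(nΣx²−(Σx)²)(nΣy²−(Σy)²)]
  nΣx²−(Σx)² = 8·471 − 3249 = 519;  nΣy²−(Σy)² = 8·33680 − 153664 = 115776
  √(519·115776) = √60087744 = 7751.6285
r = -888 / 7751.6285 = -0.1146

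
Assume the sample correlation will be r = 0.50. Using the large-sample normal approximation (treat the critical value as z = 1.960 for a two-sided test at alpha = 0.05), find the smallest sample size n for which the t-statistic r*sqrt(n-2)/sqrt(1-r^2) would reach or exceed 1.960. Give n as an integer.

Need r·√(n−2)/√(1−r²) ≥ 1.960
√(n−2) ≥ 1.960·√(1−0.2500) / 0.50 = 1.960·0.866025 / 0.50 = 3.3948
n−2 ≥ 11.5247  ⇒  n ≥ 13.5247
Smallest integer n = 14

14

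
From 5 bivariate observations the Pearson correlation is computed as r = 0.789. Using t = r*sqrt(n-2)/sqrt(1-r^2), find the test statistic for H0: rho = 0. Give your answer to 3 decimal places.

1 − r² = 1 − 0.622521 = 0.377479;  √(1−r²) = 0.614393
√(n−2) = √3 = 1.732051
t = r·√(n−2)/√(1−r²) = 0.789 · 1.732051 / 0.614393 = 2.224

2.224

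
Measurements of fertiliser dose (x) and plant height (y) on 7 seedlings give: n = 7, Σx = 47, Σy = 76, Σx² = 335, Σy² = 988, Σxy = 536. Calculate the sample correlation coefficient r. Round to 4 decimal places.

Numerator: nΣxy − (Σx)(Σy) = 7·536 − (47)(76) = 180
Denominator: √[(nΣx²−(Σx)²)(nΣy²−(Σy)²)]
  nΣx²−(Σx)² = 7·335 − 2209 = 136;  nΣy²−(Σy)² = 7·988 − 5776 = 1140
  √(136·1140) = √155040 = 393.7512
r = 180 / 393.7512 = 0.4571

0.4571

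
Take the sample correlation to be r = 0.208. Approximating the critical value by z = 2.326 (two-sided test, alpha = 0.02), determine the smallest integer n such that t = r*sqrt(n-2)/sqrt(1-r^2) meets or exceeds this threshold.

122

Need r·√(n−2)/√(1−r²) ≥ 2.326
√(n−2) ≥ 2.326·√(1−0.043264) / 0.208 = 2.326·0.978129 / 0.208 = 10.9381
n−2 ≥ 119.6420  ⇒  n ≥ 121.6420
Smallest integer n = 122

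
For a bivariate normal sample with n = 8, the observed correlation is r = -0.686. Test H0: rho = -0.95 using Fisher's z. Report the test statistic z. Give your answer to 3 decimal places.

z_r = atanh(-0.686) = -0.840361,  z_0 = atanh(-0.95) = -1.831781
SE = 1/√(n−3) = 1/√5 = 0.447214
z = (z_r − z_0)/SE = (-0.840361 − (-1.831781)) / 0.447214 = 0.991420 / 0.447214 = 2.217

2.217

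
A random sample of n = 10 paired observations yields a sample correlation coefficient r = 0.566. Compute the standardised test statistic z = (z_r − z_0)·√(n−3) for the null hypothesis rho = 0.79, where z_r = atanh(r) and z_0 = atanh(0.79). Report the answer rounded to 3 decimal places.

Fisher z: atanh(0.566) = 0.641618, atanh(0.79) = 1.071432
z = (z_r − z_0)·√(n−3) = (0.641618 − 1.071432)·√7 = -0.429814 · 2.645751 = -1.137

-1.137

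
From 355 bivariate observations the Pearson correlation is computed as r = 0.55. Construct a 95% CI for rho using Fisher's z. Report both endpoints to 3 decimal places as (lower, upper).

z_r = atanh(0.55) = 0.618381;  SE = 1/√(n−3) = 1/√352 = 0.053300
z-limits: 0.618381 ± 1.960·0.053300 = 0.618381 ± 0.104468 = [0.513913, 0.722849]
ρ-limits: (tanh 0.513913, tanh 0.722849) = (0.473, 0.619)

(0.473, 0.619)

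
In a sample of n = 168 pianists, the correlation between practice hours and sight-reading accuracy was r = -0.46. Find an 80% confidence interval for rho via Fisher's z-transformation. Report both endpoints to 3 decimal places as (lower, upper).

(-0.535, -0.378)

Fisher z: z_r = atanh(r) = ½·ln((1+(-0.46))/(1−(-0.46))) = -0.497311
SE(z) = 1/√(n−3) = 1/√165 = 0.077850
80% ⇒ z* = 1.282; margin = 1.282·0.077850 = 0.099804
CI on z-scale: (-0.597115, -0.397507)
Back-transform: tanh(-0.597115) = -0.534993, tanh(-0.397507) = -0.377814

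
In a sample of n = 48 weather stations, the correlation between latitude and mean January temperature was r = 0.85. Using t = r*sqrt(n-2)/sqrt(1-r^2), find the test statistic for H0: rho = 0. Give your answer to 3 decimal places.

t = r·√(n−2) / √(1−r²) with r = 0.85, n = 48
  = 0.85·√46 / √(1 − 0.7225)
  = 0.85·6.782330 / 0.526783
  = 5.764981 / 0.526783 = 10.944

10.944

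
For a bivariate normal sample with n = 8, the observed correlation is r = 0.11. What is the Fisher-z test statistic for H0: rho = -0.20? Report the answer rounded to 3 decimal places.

z_r = atanh(0.11) = 0.110447,  z_0 = atanh(-0.20) = -0.202733
SE = 1/√(n−3) = 1/√5 = 0.447214
z = (z_r − z_0)/SE = (0.110447 − (-0.202733)) / 0.447214 = 0.313180 / 0.447214 = 0.700

0.700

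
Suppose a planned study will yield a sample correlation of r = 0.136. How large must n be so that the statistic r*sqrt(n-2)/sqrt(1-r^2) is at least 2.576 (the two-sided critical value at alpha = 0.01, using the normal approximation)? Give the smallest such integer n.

355

Need r·√(n−2)/√(1−r²) ≥ 2.576
√(n−2) ≥ 2.576·√(1−0.018496) / 0.136 = 2.576·0.990709 / 0.136 = 18.7652
n−2 ≥ 352.1327  ⇒  n ≥ 354.1327
Smallest integer n = 355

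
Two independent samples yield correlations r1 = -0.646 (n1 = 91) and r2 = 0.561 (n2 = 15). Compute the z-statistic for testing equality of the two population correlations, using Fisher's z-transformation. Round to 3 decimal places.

z1 = atanh(-0.646) = -0.768403,  z2 = atanh(0.561) = 0.634291
SE = √(1/(n1−3) + 1/(n2−3)) = √(1/88 + 1/12) = √(0.0113636 + 0.0833333) = √0.0946969 = 0.307729
z = (z1 − z2)/SE = (-0.768403 − 0.634291) / 0.307729 = -1.402694 / 0.307729 = -4.558

-4.558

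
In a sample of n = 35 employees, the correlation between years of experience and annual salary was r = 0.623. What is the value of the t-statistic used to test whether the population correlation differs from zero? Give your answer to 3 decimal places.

t = r·√(n−2) / √(1−r²) with r = 0.623, n = 35
  = 0.623·√33 / √(1 − 0.388129)
  = 0.623·5.744563 / 0.782222
  = 3.578863 / 0.782222 = 4.575

4.575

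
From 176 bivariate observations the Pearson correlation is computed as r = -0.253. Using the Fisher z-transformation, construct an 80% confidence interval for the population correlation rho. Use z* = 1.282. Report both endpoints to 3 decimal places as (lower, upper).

(-0.342, -0.160)

z_r = atanh(-0.253) = -0.258615;  SE = 1/√(n−3) = 1/√173 = 0.076029
z-limits: -0.258615 ± 1.282·0.076029 = -0.258615 ± 0.097469 = [-0.356084, -0.161146]
ρ-limits: (tanh -0.356084, tanh -0.161146) = (-0.342, -0.160)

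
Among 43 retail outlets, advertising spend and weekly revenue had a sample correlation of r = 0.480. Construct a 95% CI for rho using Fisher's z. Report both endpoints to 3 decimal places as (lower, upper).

z_r = atanh(0.480) = 0.522984;  SE = 1/√(n−3) = 1/√40 = 0.158114
z-limits: 0.522984 ± 1.960·0.158114 = 0.522984 ± 0.309903 = [0.213081, 0.832887]
ρ-limits: (tanh 0.213081, tanh 0.832887) = (0.210, 0.682)

(0.210, 0.682)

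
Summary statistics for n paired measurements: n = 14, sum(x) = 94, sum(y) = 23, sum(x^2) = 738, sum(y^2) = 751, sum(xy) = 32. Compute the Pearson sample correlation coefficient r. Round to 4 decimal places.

Numerator: nΣxy − (Σx)(Σy) = 14·32 − (94)(23) = -1714
Denominator: √[(nΣx²−(Σx)²)(nΣy²−(Σy)²)]
  nΣx²−(Σx)² = 14·738 − 8836 = 1496;  nΣy²−(Σy)² = 14·751 − 529 = 9985
  √(1496·9985) = √14937560 = 3864.9140
r = -1714 / 3864.9140 = -0.4435

-0.4435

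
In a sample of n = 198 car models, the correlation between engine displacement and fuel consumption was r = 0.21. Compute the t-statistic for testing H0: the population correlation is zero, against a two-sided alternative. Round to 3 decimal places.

3.007

t = r·√(n−2) / √(1−r²) with r = 0.21, n = 198
  = 0.21·√196 / √(1 − 0.0441)
  = 0.21·14.000000 / 0.977701
  = 2.940000 / 0.977701 = 3.007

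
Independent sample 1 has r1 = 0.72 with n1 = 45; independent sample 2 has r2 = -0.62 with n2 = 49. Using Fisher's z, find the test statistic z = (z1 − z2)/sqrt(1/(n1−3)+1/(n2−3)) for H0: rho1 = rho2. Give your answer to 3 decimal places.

7.650

Fisher z-transforms: z1 = atanh(0.72) = 0.907645, z2 = atanh(-0.62) = -0.725005; difference d = 1.632650
Var(d) = 1/42 + 1/46 = 0.0238095 + 0.0217391 = 0.0455486
z = d/√Var(d) = 1.632650 / √0.0455486 = 1.632650 / 0.213421 = 7.650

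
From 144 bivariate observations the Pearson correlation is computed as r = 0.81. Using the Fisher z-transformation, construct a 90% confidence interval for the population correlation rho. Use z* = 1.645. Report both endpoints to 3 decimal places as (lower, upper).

Fisher z: z_r = atanh(r) = ½·ln((1+0.81)/(1−0.81)) = 1.127029
SE(z) = 1/√(n−3) = 1/√141 = 0.084215
90% ⇒ z* = 1.645; margin = 1.645·0.084215 = 0.138534
CI on z-scale: (0.988495, 1.265563)
Back-transform: tanh(0.988495) = 0.756720, tanh(1.265563) = 0.852591

(0.757, 0.853)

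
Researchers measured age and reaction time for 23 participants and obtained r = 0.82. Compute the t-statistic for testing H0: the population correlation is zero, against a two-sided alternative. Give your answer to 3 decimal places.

6.565

t = r·√(n−2) / √(1−r²) with r = 0.82, n = 23
  = 0.82·√21 / √(1 − 0.6724)
  = 0.82·4.582576 / 0.572364
  = 3.757712 / 0.572364 = 6.565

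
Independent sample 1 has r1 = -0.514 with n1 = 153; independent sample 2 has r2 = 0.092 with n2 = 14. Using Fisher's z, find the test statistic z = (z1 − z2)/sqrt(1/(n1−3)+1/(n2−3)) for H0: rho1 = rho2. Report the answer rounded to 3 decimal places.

z1 = atanh(-0.514) = -0.568151,  z2 = atanh(0.092) = 0.092261
SE = √(1/(n1−3) + 1/(n2−3)) = √(1/150 + 1/11) = √(0.0066667 + 0.0909091) = √0.0975758 = 0.312371
z = (z1 − z2)/SE = (-0.568151 − 0.092261) / 0.312371 = -0.660412 / 0.312371 = -2.114

-2.114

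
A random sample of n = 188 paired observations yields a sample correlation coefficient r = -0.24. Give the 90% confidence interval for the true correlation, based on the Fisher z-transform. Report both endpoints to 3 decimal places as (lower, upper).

z_r = atanh(-0.24) = -0.244774;  SE = 1/√(n−3) = 1/√185 = 0.073521
z-limits: -0.244774 ± 1.645·0.073521 = -0.244774 ± 0.120942 = [-0.365716, -0.123832]
ρ-limits: (tanh -0.365716, tanh -0.123832) = (-0.350, -0.123)

(-0.350, -0.123)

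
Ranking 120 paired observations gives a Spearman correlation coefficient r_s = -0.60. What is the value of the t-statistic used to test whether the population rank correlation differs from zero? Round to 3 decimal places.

t = r_s·√(n−2) / √(1−r_s²) with r_s = -0.60, n = 120
  = -0.60·√118 / √(1 − 0.3600)
  = -0.60·10.862780 / 0.800000
  = -6.517668 / 0.800000 = -8.147

-8.147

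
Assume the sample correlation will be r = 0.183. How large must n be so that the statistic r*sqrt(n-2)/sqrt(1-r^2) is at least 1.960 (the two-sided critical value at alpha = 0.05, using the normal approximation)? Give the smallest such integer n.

113

r√(n−2)/√(1−r²) ≥ 1.960  ⇔  n−2 ≥ (1.960)²·(1−r²)/r²
(1−r²)/r² = (1−0.033489)/0.033489 = 28.8606
n ≥ 2 + 3.8416·28.8606 = 2 + 110.8709 = 112.8709
⌈112.8709⌉ = 113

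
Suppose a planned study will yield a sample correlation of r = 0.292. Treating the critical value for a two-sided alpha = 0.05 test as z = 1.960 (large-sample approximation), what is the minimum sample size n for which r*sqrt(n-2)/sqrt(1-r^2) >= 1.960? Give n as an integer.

44

Need r·√(n−2)/√(1−r²) ≥ 1.960
√(n−2) ≥ 1.960·√(1−0.085264) / 0.292 = 1.960·0.956418 / 0.292 = 6.4198
n−2 ≥ 41.2138  ⇒  n ≥ 43.2138
Smallest integer n = 44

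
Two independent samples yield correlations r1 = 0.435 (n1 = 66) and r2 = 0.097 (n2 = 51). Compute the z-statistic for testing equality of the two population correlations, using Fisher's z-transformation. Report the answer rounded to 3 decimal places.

1.925

z1 = atanh(0.435) = 0.466047,  z2 = atanh(0.097) = 0.097306
SE = √(1/(n1−3) + 1/(n2−3)) = √(1/63 + 1/48) = √(0.0158730 + 0.0208333) = √0.0367063 = 0.191589
z = (z1 − z2)/SE = (0.466047 − 0.097306) / 0.191589 = 0.368741 / 0.191589 = 1.925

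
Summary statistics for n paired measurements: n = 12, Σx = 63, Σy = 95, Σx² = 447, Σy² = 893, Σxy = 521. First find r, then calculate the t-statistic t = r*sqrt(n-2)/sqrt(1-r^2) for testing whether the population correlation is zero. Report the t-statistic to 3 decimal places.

0.558

Numerator: nΣxy − (Σx)(Σy) = 12·521 − (63)(95) = 267
Denominator: √[(nΣx²−(Σx)²)(nΣy²−(Σy)²)]
  nΣx²−(Σx)² = 12·447 − 3969 = 1395;  nΣy²−(Σy)² = 12·893 − 9025 = 1691
  √(1395·1691) = √2358945 = 1535.8857
r = 267 / 1535.8857 = 0.1738
t = r·√(n−2)/√(1−r²) = 0.1738·√10 / √(1−0.030206) = 0.549604 / 0.984781 = 0.558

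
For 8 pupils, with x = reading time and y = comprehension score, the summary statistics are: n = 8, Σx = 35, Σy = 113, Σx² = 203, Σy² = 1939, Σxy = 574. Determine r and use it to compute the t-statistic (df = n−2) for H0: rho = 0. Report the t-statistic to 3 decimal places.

1.880

S_xy = nΣxy − ΣxΣy = 8·574 − 35·113 = 4592 − 3955 = 637
S_xx = nΣx² − (Σx)² = 8·203 − 35² = 1624 − 1225 = 399
S_yy = nΣy² − (Σy)² = 8·1939 − 113² = 15512 − 12769 = 2743
r = S_xy / √(S_xx·S_yy) = 637 / √(399·2743) = 637 / √1094457 = 637 / 1046.1630 = 0.6089
t = r·√(n−2)/√(1−r²) = 0.6089·√6 / √(1−0.370759) = 1.491494 / 0.793247 = 1.880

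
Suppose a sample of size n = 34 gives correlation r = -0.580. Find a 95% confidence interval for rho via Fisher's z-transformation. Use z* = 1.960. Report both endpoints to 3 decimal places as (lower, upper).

(-0.768, -0.301)

z_r = atanh(-0.580) = -0.662463;  SE = 1/√(n−3) = 1/√31 = 0.179605
z-limits: -0.662463 ± 1.960·0.179605 = -0.662463 ± 0.352026 = [-1.014489, -0.310437]
ρ-limits: (tanh -1.014489, tanh -0.310437) = (-0.768, -0.301)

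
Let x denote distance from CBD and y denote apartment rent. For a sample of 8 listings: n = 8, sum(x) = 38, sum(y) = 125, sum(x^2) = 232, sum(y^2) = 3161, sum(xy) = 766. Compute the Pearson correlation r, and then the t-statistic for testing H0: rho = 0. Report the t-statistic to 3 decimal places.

S_xy = nΣxy − ΣxΣy = 8·766 − 38·125 = 6128 − 4750 = 1378
S_xx = nΣx² − (Σx)² = 8·232 − 38² = 1856 − 1444 = 412
S_yy = nΣy² − (Σy)² = 8·3161 − 125² = 25288 − 15625 = 9663
r = S_xy / √(S_xx·S_yy) = 1378 / √(412·9663) = 1378 / √3981156 = 1378 / 1995.2834 = 0.6906
t = r·√(n−2)/√(1−r²) = 0.6906·√6 / √(1−0.476928) = 1.691618 / 0.723237 = 2.339

2.339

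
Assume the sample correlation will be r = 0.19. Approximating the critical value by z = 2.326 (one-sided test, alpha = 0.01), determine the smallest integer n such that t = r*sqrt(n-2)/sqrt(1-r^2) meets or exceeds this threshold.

147

r√(n−2)/√(1−r²) ≥ 2.326  ⇔  n−2 ≥ (2.326)²·(1−r²)/r²
(1−r²)/r² = (1−0.0361)/0.0361 = 26.7008
n ≥ 2 + 5.410276·26.7008 = 2 + 144.4587 = 146.4587
⌈146.4587⌉ = 147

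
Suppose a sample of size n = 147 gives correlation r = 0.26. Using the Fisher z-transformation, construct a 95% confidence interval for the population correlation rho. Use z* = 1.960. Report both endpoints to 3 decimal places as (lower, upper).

(0.102, 0.405)

z_r = atanh(0.26) = 0.266108;  SE = 1/√(n−3) = 1/√144 = 0.083333
z-limits: 0.266108 ± 1.960·0.083333 = 0.266108 ± 0.163333 = [0.102775, 0.429441]
ρ-limits: (tanh 0.102775, tanh 0.429441) = (0.102, 0.405)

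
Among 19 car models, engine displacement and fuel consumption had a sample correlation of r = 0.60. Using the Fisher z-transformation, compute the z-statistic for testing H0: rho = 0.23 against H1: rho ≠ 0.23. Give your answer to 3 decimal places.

z_r = atanh(0.60) = 0.693147,  z_0 = atanh(0.23) = 0.234189
SE = 1/√(n−3) = 1/√16 = 0.250000
z = (z_r − z_0)/SE = (0.693147 − 0.234189) / 0.250000 = 0.458958 / 0.250000 = 1.836

1.836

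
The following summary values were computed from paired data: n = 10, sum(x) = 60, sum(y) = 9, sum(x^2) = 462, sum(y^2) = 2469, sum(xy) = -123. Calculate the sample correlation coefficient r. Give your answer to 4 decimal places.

S_xy = nΣxy − ΣxΣy = 10·(-123) − 60·9 = -1230 − 540 = -1770
S_xx = nΣx² − (Σx)² = 10·462 − 60² = 4620 − 3600 = 1020
S_yy = nΣy² − (Σy)² = 10·2469 − 9² = 24690 − 81 = 24609
r = S_xy / √(S_xx·S_yy) = -1770 / √(1020·24609) = -1770 / √25101180 = -1770 / 5010.1078 = -0.3533

-0.3533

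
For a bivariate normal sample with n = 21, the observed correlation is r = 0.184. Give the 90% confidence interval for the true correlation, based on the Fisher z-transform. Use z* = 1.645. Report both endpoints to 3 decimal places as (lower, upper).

(-0.199, 0.518)

z_r = atanh(0.184) = 0.186120;  SE = 1/√(n−3) = 1/√18 = 0.235702
z-limits: 0.186120 ± 1.645·0.235702 = 0.186120 ± 0.387730 = [-0.201610, 0.573850]
ρ-limits: (tanh -0.201610, tanh 0.573850) = (-0.199, 0.518)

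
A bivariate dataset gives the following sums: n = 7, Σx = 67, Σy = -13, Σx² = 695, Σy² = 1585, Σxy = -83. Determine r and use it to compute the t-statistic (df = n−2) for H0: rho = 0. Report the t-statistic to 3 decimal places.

0.323

S_xy = nΣxy − ΣxΣy = 7·(-83) − 67·(-13) = -581 − (-871) = 290
S_xx = nΣx² − (Σx)² = 7·695 − 67² = 4865 − 4489 = 376
S_yy = nΣy² − (Σy)² = 7·1585 − (-13)² = 11095 − 169 = 10926
r = S_xy / √(S_xx·S_yy) = 290 / √(376·10926) = 290 / √4108176 = 290 / 2026.8636 = 0.1431
t = r·√(n−2)/√(1−r²) = 0.1431·√5 / √(1−0.020478) = 0.319981 / 0.989708 = 0.323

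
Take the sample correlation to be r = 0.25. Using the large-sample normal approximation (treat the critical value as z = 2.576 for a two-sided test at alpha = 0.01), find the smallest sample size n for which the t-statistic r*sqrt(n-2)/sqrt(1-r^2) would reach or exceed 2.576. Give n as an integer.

Need r·√(n−2)/√(1−r²) ≥ 2.576
√(n−2) ≥ 2.576·√(1−0.0625) / 0.25 = 2.576·0.968246 / 0.25 = 9.9768
n−2 ≥ 99.5365  ⇒  n ≥ 101.5365
Smallest integer n = 102

102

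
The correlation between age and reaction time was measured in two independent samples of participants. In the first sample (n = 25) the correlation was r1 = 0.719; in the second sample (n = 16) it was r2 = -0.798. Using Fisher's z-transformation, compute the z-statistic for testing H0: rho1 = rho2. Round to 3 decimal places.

5.713

z1 = atanh(0.719) = 0.905572,  z2 = atanh(-0.798) = -1.093081
SE = √(1/(n1−3) + 1/(n2−3)) = √(1/22 + 1/13) = √(0.0454545 + 0.0769231) = √0.1223776 = 0.349825
z = (z1 − z2)/SE = (0.905572 − (-1.093081)) / 0.349825 = 1.998653 / 0.349825 = 5.713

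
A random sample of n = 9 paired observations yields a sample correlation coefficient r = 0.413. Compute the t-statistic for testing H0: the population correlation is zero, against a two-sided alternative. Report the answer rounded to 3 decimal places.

1 − r² = 1 − 0.170569 = 0.829431;  √(1−r²) = 0.910731
√(n−2) = √7 = 2.645751
t = r·√(n−2)/√(1−r²) = 0.413 · 2.645751 / 0.910731 = 1.200

1.200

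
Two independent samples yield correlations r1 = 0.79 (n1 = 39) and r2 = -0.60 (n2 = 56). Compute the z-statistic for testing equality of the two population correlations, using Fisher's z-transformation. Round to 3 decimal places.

z1 = atanh(0.79) = 1.071432,  z2 = atanh(-0.60) = -0.693147
SE = √(1/(n1−3) + 1/(n2−3)) = √(1/36 + 1/53) = √(0.0277778 + 0.0188679) = √0.0466457 = 0.215976
z = (z1 − z2)/SE = (1.071432 − (-0.693147)) / 0.215976 = 1.764579 / 0.215976 = 8.170

8.170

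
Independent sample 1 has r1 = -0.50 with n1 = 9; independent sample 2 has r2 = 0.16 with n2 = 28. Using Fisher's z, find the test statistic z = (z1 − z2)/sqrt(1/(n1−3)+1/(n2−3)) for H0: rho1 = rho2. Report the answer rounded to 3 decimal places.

Fisher z-transforms: z1 = atanh(-0.50) = -0.549306, z2 = atanh(0.16) = 0.161387; difference d = -0.710693
Var(d) = 1/6 + 1/25 = 0.1666667 + 0.0400000 = 0.2066667
z = d/√Var(d) = -0.710693 / √0.2066667 = -0.710693 / 0.454606 = -1.563

-1.563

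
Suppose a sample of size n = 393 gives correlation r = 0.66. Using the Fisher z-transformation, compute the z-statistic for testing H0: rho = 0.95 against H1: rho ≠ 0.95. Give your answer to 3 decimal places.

Fisher z: atanh(0.66) = 0.792814, atanh(0.95) = 1.831781
z = (z_r − z_0)·√(n−3) = (0.792814 − 1.831781)·√390 = -1.038967 · 19.748418 = -20.518

-20.518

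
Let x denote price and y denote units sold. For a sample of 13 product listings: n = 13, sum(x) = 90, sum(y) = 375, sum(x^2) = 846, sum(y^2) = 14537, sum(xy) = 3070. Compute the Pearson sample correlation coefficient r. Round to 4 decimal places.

0.5204

S_xy = nΣxy − ΣxΣy = 13·3070 − 90·375 = 39910 − 33750 = 6160
S_xx = nΣx² − (Σx)² = 13·846 − 90² = 10998 − 8100 = 2898
S_yy = nΣy² − (Σy)² = 13·14537 − 375² = 188981 − 140625 = 48356
r = S_xy / √(S_xx·S_yy) = 6160 / √(2898·48356) = 6160 / √140135688 = 6160 / 11837.8920 = 0.5204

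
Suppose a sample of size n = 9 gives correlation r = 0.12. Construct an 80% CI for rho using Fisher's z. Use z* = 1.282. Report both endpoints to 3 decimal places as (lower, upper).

Fisher z: z_r = atanh(r) = ½·ln((1+0.12)/(1−0.12)) = 0.120581
SE(z) = 1/√(n−3) = 1/√6 = 0.408248
80% ⇒ z* = 1.282; margin = 1.282·0.408248 = 0.523374
CI on z-scale: (-0.402793, 0.643955)
Back-transform: tanh(-0.402793) = -0.382336, tanh(0.643955) = 0.567586

(-0.382, 0.568)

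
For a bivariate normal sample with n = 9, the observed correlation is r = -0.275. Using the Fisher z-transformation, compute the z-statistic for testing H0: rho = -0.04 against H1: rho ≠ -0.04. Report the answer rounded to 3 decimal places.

z_r = atanh(-0.275) = -0.282265,  z_0 = atanh(-0.04) = -0.040021
SE = 1/√(n−3) = 1/√6 = 0.408248
z = (z_r − z_0)/SE = (-0.282265 − (-0.040021)) / 0.408248 = -0.242244 / 0.408248 = -0.593

-0.593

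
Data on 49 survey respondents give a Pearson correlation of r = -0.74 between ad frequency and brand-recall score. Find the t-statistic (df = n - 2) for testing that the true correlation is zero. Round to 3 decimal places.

-7.543

t = r·√(n−2) / √(1−r²) with r = -0.74, n = 49
  = -0.74·√47 / √(1 − 0.5476)
  = -0.74·6.855655 / 0.672607
  = -5.073185 / 0.672607 = -7.543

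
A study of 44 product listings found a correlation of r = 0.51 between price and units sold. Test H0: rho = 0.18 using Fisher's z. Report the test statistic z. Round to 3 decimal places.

z_r = atanh(0.51) = 0.562730,  z_0 = atanh(0.18) = 0.181983
SE = 1/√(n−3) = 1/√41 = 0.156174
z = (z_r − z_0)/SE = (0.562730 − 0.181983) / 0.156174 = 0.380747 / 0.156174 = 2.438

2.438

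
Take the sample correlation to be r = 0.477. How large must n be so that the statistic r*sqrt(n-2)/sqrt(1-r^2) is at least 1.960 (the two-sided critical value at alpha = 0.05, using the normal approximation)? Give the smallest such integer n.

16

r√(n−2)/√(1−r²) ≥ 1.960  ⇔  n−2 ≥ (1.960)²·(1−r²)/r²
(1−r²)/r² = (1−0.227529)/0.227529 = 3.3950
n ≥ 2 + 3.8416·3.3950 = 2 + 13.0422 = 15.0422
⌈15.0422⌉ = 16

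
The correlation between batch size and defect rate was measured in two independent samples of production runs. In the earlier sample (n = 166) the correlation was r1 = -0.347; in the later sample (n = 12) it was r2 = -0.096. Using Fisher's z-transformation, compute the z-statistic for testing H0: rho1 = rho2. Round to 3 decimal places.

z1 = atanh(-0.347) = -0.362029,  z2 = atanh(-0.096) = -0.096297
SE = √(1/(n1−3) + 1/(n2−3)) = √(1/163 + 1/9) = √(0.0061350 + 0.1111111) = √0.1172461 = 0.342412
z = (z1 − z2)/SE = (-0.362029 − (-0.096297)) / 0.342412 = -0.265732 / 0.342412 = -0.776

-0.776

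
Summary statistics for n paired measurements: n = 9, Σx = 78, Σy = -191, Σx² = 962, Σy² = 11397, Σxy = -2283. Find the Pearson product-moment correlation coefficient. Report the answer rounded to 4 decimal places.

Numerator: nΣxy − (Σx)(Σy) = 9·(-2283) − (78)(-191) = -5649
Denominator: √[(nΣx²−(Σx)²)(nΣy²−(Σy)²)]
  nΣx²−(Σx)² = 9·962 − 6084 = 2574;  nΣy²−(Σy)² = 9·11397 − 36481 = 66092
  √(2574·66092) = √170120808 = 13043.0368
r = -5649 / 13043.0368 = -0.4331

-0.4331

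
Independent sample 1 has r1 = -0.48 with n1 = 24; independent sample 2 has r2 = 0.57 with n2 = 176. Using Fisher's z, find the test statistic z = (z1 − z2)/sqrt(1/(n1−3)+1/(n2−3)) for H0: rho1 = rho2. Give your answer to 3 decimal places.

Fisher z-transforms: z1 = atanh(-0.48) = -0.522984, z2 = atanh(0.57) = 0.647523; difference d = -1.170507
Var(d) = 1/21 + 1/173 = 0.0476190 + 0.0057803 = 0.0533993
z = d/√Var(d) = -1.170507 / √0.0533993 = -1.170507 / 0.231083 = -5.065

-5.065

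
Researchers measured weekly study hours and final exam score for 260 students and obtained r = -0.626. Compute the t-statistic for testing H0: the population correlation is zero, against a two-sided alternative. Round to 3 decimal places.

-12.894

t = r·√(n−2) / √(1−r²) with r = -0.626, n = 260
  = -0.626·√258 / √(1 − 0.391876)
  = -0.626·16.062378 / 0.779823
  = -10.055049 / 0.779823 = -12.894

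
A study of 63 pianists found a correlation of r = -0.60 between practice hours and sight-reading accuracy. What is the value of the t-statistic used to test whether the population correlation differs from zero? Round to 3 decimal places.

-5.858

t = r·√(n−2) / √(1−r²) with r = -0.60, n = 63
  = -0.60·√61 / √(1 − 0.3600)
  = -0.60·7.810250 / 0.800000
  = -4.686150 / 0.800000 = -5.858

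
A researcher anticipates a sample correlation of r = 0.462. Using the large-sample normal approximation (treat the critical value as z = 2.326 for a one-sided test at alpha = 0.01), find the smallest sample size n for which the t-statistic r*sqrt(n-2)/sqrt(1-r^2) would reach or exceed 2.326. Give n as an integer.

r√(n−2)/√(1−r²) ≥ 2.326  ⇔  n−2 ≥ (2.326)²·(1−r²)/r²
(1−r²)/r² = (1−0.213444)/0.213444 = 3.6851
n ≥ 2 + 5.410276·3.6851 = 2 + 19.9374 = 21.9374
⌈21.9374⌉ = 22

22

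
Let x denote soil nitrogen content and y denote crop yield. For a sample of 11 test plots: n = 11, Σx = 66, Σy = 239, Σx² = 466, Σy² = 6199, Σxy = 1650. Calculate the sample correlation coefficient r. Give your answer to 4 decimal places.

0.8139

Numerator: nΣxy − (Σx)(Σy) = 11·1650 − (66)(239) = 2376
Denominator: √[(nΣx²−(Σx)²)(nΣy²−(Σy)²)]
  nΣx²−(Σx)² = 11·466 − 4356 = 770;  nΣy²−(Σy)² = 11·6199 − 57121 = 11068
  √(770·11068) = √8522360 = 2919.3081
r = 2376 / 2919.3081 = 0.8139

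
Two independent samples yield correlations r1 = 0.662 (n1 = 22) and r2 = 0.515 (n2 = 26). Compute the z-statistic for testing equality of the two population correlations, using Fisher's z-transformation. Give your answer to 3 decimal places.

0.732

z1 = atanh(0.662) = 0.796366,  z2 = atanh(0.515) = 0.569511
SE = √(1/(n1−3) + 1/(n2−3)) = √(1/19 + 1/23) = √(0.0526316 + 0.0434783) = √0.0961099 = 0.310016
z = (z1 − z2)/SE = (0.796366 − 0.569511) / 0.310016 = 0.226855 / 0.310016 = 0.732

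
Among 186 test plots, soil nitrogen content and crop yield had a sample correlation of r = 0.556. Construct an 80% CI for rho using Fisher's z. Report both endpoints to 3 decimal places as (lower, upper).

Fisher z: z_r = atanh(r) = ½·ln((1+0.556)/(1−0.556)) = 0.627025
SE(z) = 1/√(n−3) = 1/√183 = 0.073922
80% ⇒ z* = 1.282; margin = 1.282·0.073922 = 0.094768
CI on z-scale: (0.532257, 0.721793)
Back-transform: tanh(0.532257) = 0.487104, tanh(0.721793) = 0.618019

(0.487, 0.618)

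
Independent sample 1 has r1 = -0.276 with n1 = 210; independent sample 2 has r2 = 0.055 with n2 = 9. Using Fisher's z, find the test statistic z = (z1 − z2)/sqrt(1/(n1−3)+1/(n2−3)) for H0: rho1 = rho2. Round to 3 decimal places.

-0.817

Fisher z-transforms: z1 = atanh(-0.276) = -0.283347, z2 = atanh(0.055) = 0.055056; difference d = -0.338403
Var(d) = 1/207 + 1/6 = 0.0048309 + 0.1666667 = 0.1714976
z = d/√Var(d) = -0.338403 / √0.1714976 = -0.338403 / 0.414123 = -0.817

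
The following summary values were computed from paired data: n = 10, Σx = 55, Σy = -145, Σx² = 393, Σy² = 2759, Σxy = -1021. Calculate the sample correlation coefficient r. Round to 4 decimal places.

Numerator: nΣxy − (Σx)(Σy) = 10·(-1021) − (55)(-145) = -2235
Denominator: √[(nΣx²−(Σx)²)(nΣy²−(Σy)²)]
  nΣx²−(Σx)² = 10·393 − 3025 = 905;  nΣy²−(Σy)² = 10·2759 − 21025 = 6565
  √(905·6565) = √5941325 = 2437.4833
r = -2235 / 2437.4833 = -0.9169

-0.9169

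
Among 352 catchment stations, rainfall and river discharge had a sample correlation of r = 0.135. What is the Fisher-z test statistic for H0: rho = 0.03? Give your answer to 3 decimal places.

1.977

z_r = atanh(0.135) = 0.135829,  z_0 = atanh(0.03) = 0.030009
SE = 1/√(n−3) = 1/√349 = 0.053529
z = (z_r − z_0)/SE = (0.135829 − 0.030009) / 0.053529 = 0.105820 / 0.053529 = 1.977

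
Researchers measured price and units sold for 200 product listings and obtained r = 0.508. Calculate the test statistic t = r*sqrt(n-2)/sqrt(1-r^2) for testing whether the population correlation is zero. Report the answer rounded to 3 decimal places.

t = r·√(n−2) / √(1−r²) with r = 0.508, n = 200
  = 0.508·√198 / √(1 − 0.258064)
  = 0.508·14.071247 / 0.861357
  = 7.148193 / 0.861357 = 8.299

8.299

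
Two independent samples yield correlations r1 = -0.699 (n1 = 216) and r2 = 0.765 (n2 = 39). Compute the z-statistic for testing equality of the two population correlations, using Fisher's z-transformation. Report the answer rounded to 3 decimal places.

-10.397

Fisher z-transforms: z1 = atanh(-0.699) = -0.865342, z2 = atanh(0.765) = 1.008160; difference d = -1.873502
Var(d) = 1/213 + 1/36 = 0.0046948 + 0.0277778 = 0.0324726
z = d/√Var(d) = -1.873502 / √0.0324726 = -1.873502 / 0.180202 = -10.397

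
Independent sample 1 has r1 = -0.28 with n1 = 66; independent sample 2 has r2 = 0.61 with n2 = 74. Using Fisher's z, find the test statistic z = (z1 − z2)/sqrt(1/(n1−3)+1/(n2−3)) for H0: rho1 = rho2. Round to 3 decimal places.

Fisher z-transforms: z1 = atanh(-0.28) = -0.287682, z2 = atanh(0.61) = 0.708921; difference d = -0.996603
Var(d) = 1/63 + 1/71 = 0.0158730 + 0.0140845 = 0.0299575
z = d/√Var(d) = -0.996603 / √0.0299575 = -0.996603 / 0.173082 = -5.758

-5.758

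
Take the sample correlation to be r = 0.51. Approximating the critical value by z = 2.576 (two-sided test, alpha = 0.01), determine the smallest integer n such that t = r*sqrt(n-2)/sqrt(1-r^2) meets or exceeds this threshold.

Need r·√(n−2)/√(1−r²) ≥ 2.576
√(n−2) ≥ 2.576·√(1−0.2601) / 0.51 = 2.576·0.860174 / 0.51 = 4.3447
n−2 ≥ 18.8764  ⇒  n ≥ 20.8764
Smallest integer n = 21

21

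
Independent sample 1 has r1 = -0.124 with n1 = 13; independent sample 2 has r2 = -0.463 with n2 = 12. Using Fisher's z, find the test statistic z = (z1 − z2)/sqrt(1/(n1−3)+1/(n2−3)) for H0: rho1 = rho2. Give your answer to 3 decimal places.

0.819

Fisher z-transforms: z1 = atanh(-0.124) = -0.124641, z2 = atanh(-0.463) = -0.501123; difference d = 0.376482
Var(d) = 1/10 + 1/9 = 0.1000000 + 0.1111111 = 0.2111111
z = d/√Var(d) = 0.376482 / √0.2111111 = 0.376482 / 0.459468 = 0.819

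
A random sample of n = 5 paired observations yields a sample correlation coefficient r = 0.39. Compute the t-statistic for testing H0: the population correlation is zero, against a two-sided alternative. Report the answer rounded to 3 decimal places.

0.734

1 − r² = 1 − 0.1521 = 0.8479;  √(1−r²) = 0.920815
√(n−2) = √3 = 1.732051
t = r·√(n−2)/√(1−r²) = 0.39 · 1.732051 / 0.920815 = 0.734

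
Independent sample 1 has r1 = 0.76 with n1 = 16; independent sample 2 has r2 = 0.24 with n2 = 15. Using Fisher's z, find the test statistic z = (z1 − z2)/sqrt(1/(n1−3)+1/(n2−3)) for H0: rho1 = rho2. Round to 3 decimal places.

1.877

z1 = atanh(0.76) = 0.996215,  z2 = atanh(0.24) = 0.244774
SE = √(1/(n1−3) + 1/(n2−3)) = √(1/13 + 1/12) = √(0.0769231 + 0.0833333) = √0.1602564 = 0.400320
z = (z1 − z2)/SE = (0.996215 − 0.244774) / 0.400320 = 0.751441 / 0.400320 = 1.877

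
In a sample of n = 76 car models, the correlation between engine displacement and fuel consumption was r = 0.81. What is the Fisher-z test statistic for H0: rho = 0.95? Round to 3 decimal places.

-6.021

z_r = atanh(0.81) = 1.127029,  z_0 = atanh(0.95) = 1.831781
SE = 1/√(n−3) = 1/√73 = 0.117041
z = (z_r − z_0)/SE = (1.127029 − 1.831781) / 0.117041 = -0.704752 / 0.117041 = -6.021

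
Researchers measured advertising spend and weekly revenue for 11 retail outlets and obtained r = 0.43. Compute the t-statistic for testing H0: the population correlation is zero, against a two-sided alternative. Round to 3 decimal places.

1.429

t = r·√(n−2) / √(1−r²) with r = 0.43, n = 11
  = 0.43·√9 / √(1 − 0.1849)
  = 0.43·3.000000 / 0.902829
  = 1.290000 / 0.902829 = 1.429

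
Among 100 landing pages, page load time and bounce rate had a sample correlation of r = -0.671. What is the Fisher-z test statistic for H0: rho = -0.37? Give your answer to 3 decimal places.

-4.177

z_r = atanh(-0.671) = -0.812560,  z_0 = atanh(-0.37) = -0.388423
SE = 1/√(n−3) = 1/√97 = 0.101535
z = (z_r − z_0)/SE = (-0.812560 − (-0.388423)) / 0.101535 = -0.424137 / 0.101535 = -4.177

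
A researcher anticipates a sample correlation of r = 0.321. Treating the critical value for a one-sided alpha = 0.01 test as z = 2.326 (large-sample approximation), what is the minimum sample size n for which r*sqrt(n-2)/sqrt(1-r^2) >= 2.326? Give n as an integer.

r√(n−2)/√(1−r²) ≥ 2.326  ⇔  n−2 ≥ (2.326)²·(1−r²)/r²
(1−r²)/r² = (1−0.103041)/0.103041 = 8.7049
n ≥ 2 + 5.410276·8.7049 = 2 + 47.0959 = 49.0959
⌈49.0959⌉ = 50

50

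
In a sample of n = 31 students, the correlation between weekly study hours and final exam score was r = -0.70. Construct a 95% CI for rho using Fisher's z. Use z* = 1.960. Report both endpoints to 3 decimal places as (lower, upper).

Fisher z: z_r = atanh(r) = ½·ln((1+(-0.70))/(1−(-0.70))) = -0.867301
SE(z) = 1/√(n−3) = 1/√28 = 0.188982
95% ⇒ z* = 1.960; margin = 1.960·0.188982 = 0.370405
CI on z-scale: (-1.237706, -0.496896)
Back-transform: tanh(-1.237706) = -0.844800, tanh(-0.496896) = -0.459673

(-0.845, -0.460)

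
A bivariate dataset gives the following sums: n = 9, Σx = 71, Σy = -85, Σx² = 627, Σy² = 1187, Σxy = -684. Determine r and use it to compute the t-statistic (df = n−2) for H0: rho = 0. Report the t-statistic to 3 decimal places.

-0.223

Numerator: nΣxy − (Σx)(Σy) = 9·(-684) − (71)(-85) = -121
Denominator: √[(nΣx²−(Σx)²)(nΣy²−(Σy)²)]
  nΣx²−(Σx)² = 9·627 − 5041 = 602;  nΣy²−(Σy)² = 9·1187 − 7225 = 3458
  √(602·3458) = √2081716 = 1442.8153
r = -121 / 1442.8153 = -0.0839
t = r·√(n−2)/√(1−r²) = -0.0839·√7 / √(1−0.007039) = -0.221979 / 0.996474 = -0.223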